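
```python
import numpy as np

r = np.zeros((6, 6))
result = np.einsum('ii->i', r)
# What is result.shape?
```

(6,)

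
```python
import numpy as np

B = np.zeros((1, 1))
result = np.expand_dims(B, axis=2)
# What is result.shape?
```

(1, 1, 1)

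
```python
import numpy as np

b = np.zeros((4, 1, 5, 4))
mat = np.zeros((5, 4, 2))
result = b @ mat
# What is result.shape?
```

(4, 5, 5, 2)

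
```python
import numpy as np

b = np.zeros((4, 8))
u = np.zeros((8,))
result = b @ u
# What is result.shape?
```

(4,)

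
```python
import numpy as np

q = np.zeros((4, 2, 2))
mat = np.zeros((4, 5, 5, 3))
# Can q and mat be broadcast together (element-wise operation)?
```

No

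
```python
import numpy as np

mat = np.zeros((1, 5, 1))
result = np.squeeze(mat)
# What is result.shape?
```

(5,)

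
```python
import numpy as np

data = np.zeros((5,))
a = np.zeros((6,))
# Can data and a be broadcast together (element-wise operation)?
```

No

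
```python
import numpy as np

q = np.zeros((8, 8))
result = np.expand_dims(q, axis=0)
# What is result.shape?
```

(1, 8, 8)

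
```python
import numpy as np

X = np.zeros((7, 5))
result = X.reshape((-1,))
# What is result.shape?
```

(35,)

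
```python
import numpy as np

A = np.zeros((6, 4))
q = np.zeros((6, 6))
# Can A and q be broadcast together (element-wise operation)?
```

No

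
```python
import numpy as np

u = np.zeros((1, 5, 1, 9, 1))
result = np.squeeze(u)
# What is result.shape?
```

(5, 9)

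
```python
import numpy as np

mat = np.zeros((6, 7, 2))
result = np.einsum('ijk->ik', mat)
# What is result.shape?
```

(6, 2)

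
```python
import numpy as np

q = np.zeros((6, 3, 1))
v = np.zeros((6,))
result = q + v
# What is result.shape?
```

(6, 3, 6)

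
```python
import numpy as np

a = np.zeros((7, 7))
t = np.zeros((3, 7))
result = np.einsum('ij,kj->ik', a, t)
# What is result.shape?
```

(7, 3)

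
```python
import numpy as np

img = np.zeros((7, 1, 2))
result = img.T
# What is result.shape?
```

(2, 1, 7)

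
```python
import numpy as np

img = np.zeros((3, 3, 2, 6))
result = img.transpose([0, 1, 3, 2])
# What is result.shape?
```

(3, 3, 6, 2)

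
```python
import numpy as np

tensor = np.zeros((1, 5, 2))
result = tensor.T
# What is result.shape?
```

(2, 5, 1)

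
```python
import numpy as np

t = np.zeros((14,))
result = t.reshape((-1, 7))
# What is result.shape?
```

(2, 7)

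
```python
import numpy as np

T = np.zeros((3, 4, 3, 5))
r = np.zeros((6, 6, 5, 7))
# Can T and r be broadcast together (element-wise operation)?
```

No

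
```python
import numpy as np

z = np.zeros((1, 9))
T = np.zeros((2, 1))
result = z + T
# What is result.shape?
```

(2, 9)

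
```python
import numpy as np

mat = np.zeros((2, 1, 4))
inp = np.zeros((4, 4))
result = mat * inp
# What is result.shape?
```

(2, 4, 4)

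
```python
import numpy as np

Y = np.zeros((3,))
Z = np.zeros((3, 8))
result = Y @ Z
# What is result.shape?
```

(8,)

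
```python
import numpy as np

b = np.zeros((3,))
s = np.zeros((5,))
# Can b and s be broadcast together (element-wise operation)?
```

No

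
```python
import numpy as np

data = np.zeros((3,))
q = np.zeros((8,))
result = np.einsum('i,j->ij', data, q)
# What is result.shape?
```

(3, 8)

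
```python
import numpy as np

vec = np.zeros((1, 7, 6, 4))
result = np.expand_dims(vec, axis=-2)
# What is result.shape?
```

(1, 7, 6, 1, 4)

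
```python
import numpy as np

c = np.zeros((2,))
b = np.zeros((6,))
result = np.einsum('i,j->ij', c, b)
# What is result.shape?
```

(2, 6)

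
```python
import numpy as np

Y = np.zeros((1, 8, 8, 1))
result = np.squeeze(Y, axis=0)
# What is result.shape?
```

(8, 8, 1)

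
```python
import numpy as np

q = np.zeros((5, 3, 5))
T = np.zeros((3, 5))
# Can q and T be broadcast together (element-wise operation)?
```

Yes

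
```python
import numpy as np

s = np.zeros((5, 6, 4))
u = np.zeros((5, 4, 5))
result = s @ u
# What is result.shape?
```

(5, 6, 5)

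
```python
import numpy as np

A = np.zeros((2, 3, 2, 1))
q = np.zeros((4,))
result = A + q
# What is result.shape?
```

(2, 3, 2, 4)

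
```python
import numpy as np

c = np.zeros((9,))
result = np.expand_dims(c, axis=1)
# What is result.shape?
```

(9, 1)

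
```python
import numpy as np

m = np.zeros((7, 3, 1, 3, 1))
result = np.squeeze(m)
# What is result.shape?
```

(7, 3, 3)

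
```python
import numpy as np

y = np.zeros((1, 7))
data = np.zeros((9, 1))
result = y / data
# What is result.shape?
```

(9, 7)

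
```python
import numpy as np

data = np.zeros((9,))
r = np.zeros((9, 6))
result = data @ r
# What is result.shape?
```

(6,)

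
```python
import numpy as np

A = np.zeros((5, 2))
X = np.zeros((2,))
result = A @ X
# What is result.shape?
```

(5,)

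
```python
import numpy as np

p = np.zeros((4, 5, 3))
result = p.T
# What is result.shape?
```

(3, 5, 4)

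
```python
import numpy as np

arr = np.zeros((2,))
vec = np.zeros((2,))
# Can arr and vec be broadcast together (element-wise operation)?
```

Yes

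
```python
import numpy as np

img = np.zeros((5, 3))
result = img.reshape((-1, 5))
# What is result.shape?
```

(3, 5)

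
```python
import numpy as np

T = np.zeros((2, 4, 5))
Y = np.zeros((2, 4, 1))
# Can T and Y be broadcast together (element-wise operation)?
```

Yes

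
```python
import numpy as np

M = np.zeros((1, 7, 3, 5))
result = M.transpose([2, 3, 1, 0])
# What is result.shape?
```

(3, 5, 7, 1)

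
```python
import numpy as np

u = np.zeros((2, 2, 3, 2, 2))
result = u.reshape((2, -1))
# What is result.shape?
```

(2, 24)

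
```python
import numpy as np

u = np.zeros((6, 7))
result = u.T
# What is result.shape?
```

(7, 6)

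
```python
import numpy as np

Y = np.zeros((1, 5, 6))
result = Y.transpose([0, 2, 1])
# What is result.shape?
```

(1, 6, 5)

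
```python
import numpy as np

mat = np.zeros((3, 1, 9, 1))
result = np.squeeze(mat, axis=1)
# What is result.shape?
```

(3, 9, 1)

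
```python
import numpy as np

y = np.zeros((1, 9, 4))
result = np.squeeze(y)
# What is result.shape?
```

(9, 4)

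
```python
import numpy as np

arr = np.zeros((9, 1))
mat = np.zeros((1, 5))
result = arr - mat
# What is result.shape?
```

(9, 5)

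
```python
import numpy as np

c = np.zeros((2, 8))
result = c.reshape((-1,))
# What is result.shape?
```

(16,)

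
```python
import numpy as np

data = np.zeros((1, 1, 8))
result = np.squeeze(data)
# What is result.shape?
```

(8,)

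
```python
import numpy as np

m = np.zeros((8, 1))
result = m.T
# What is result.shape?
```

(1, 8)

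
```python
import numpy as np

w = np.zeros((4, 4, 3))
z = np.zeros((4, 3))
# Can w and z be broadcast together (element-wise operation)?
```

Yes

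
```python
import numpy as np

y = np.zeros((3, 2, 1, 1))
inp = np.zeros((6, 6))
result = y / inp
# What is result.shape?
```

(3, 2, 6, 6)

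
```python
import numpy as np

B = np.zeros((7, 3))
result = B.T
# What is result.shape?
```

(3, 7)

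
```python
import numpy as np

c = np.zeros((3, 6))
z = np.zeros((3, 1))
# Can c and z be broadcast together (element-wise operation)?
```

Yes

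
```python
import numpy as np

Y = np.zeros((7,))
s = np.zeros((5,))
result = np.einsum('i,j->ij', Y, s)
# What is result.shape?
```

(7, 5)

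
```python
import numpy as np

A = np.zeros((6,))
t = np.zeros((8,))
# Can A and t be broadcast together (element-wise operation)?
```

No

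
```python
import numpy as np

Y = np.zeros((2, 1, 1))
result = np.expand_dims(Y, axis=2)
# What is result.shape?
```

(2, 1, 1, 1)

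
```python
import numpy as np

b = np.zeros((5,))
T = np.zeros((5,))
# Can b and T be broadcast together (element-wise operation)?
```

Yes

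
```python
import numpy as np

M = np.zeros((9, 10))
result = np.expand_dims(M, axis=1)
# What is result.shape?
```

(9, 1, 10)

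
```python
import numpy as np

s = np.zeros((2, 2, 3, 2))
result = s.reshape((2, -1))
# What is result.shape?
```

(2, 12)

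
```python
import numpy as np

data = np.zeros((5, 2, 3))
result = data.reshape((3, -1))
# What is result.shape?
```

(3, 10)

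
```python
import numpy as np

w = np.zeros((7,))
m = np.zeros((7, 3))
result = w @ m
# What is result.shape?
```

(3,)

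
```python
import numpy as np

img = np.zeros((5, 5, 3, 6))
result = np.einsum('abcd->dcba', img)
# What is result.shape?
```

(6, 3, 5, 5)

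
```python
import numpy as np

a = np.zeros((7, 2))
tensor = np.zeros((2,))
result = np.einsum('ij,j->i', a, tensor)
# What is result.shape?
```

(7,)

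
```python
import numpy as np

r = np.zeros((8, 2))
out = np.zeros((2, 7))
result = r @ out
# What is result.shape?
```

(8, 7)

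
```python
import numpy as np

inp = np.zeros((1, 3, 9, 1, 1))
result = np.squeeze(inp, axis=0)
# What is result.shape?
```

(3, 9, 1, 1)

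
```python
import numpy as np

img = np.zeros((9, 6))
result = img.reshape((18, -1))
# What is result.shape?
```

(18, 3)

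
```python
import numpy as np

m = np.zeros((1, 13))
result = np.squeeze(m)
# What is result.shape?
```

(13,)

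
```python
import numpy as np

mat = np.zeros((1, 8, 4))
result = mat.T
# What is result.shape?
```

(4, 8, 1)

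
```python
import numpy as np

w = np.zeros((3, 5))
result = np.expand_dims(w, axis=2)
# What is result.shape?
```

(3, 5, 1)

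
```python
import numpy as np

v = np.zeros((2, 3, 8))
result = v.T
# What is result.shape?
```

(8, 3, 2)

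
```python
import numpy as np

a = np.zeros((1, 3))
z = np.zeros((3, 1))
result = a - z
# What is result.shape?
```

(3, 3)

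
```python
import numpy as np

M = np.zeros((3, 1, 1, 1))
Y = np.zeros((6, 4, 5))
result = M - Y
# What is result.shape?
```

(3, 6, 4, 5)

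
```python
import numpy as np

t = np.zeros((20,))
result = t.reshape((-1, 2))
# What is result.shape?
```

(10, 2)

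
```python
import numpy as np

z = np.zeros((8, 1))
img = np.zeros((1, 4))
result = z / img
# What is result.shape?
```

(8, 4)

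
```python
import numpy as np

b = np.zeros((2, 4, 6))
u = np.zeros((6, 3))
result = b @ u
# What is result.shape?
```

(2, 4, 3)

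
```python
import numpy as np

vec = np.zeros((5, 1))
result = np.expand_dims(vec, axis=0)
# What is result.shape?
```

(1, 5, 1)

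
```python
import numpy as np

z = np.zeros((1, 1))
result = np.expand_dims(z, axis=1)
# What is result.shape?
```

(1, 1, 1)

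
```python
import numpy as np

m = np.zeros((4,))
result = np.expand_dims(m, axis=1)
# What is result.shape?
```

(4, 1)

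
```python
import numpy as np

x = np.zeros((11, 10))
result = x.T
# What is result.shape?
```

(10, 11)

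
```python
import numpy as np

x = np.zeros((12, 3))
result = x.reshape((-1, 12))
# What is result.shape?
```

(3, 12)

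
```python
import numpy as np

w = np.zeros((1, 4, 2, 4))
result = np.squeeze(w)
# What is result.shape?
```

(4, 2, 4)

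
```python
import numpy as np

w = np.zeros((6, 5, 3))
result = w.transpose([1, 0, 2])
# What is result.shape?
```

(5, 6, 3)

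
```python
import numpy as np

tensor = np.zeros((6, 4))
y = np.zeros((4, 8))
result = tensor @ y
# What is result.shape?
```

(6, 8)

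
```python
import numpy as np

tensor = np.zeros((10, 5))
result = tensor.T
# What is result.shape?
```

(5, 10)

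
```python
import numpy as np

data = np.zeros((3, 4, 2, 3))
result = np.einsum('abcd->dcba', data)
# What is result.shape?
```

(3, 2, 4, 3)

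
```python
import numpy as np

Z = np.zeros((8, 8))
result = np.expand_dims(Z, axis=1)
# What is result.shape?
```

(8, 1, 8)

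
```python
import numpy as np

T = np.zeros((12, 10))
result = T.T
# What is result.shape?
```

(10, 12)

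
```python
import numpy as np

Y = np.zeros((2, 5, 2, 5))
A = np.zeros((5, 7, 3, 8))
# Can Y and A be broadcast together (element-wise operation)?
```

No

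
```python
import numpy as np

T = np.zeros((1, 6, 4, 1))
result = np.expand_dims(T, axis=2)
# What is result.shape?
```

(1, 6, 1, 4, 1)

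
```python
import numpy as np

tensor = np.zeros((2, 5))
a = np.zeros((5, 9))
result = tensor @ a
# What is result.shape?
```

(2, 9)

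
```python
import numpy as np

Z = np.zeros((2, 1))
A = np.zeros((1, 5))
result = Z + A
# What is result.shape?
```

(2, 5)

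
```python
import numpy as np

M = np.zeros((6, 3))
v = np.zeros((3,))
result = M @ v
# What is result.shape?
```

(6,)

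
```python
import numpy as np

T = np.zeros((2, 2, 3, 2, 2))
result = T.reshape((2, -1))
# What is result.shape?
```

(2, 24)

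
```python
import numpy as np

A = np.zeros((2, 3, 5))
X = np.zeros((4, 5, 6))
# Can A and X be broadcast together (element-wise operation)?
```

No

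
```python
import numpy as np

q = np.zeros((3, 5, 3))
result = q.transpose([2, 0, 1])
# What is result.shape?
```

(3, 3, 5)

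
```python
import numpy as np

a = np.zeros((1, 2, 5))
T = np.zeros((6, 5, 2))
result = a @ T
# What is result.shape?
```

(6, 2, 2)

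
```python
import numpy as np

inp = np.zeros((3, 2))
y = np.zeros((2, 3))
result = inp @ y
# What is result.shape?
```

(3, 3)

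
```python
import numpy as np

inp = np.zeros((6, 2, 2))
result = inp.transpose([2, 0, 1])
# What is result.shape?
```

(2, 6, 2)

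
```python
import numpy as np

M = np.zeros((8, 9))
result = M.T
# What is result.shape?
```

(9, 8)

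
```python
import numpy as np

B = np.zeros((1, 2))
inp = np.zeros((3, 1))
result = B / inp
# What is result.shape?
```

(3, 2)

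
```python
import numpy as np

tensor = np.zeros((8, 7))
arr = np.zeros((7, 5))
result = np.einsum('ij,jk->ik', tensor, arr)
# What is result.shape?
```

(8, 5)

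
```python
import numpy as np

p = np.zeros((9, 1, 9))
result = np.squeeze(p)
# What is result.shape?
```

(9, 9)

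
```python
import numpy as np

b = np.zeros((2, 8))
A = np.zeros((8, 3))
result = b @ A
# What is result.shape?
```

(2, 3)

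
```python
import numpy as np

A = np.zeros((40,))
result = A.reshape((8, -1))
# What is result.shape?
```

(8, 5)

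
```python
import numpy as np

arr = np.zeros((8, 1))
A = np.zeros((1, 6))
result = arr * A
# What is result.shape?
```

(8, 6)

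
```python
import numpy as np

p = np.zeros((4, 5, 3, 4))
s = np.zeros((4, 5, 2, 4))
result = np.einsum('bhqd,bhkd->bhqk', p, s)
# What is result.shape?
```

(4, 5, 3, 2)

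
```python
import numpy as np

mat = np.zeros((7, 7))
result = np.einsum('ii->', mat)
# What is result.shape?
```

()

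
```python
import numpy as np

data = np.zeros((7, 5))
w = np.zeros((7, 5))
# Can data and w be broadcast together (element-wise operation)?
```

Yes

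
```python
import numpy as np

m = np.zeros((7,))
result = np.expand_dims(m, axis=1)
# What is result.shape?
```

(7, 1)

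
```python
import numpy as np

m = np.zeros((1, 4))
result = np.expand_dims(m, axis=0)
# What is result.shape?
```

(1, 1, 4)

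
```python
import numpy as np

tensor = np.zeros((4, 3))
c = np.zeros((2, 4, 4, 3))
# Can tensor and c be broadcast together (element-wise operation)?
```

Yes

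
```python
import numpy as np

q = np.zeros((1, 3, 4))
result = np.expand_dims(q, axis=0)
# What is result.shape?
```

(1, 1, 3, 4)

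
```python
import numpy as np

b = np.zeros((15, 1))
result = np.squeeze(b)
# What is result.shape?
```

(15,)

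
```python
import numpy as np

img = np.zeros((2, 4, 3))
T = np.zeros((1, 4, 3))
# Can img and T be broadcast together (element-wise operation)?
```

Yes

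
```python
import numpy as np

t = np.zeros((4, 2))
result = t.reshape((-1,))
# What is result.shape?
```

(8,)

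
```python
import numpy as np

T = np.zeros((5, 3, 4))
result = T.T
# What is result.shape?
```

(4, 3, 5)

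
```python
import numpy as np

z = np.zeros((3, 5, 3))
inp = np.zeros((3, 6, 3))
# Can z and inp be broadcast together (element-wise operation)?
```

No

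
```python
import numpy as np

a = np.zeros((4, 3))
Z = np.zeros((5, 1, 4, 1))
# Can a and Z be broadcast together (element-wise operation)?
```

Yes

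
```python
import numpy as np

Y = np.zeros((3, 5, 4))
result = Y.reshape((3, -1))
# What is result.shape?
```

(3, 20)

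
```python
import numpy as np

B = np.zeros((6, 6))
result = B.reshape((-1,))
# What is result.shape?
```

(36,)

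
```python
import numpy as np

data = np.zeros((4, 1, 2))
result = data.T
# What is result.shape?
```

(2, 1, 4)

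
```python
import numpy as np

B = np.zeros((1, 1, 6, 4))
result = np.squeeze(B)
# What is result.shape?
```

(6, 4)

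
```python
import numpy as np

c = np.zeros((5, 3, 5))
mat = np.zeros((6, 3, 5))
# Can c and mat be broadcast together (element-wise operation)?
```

No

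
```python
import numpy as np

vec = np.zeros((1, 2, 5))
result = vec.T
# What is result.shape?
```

(5, 2, 1)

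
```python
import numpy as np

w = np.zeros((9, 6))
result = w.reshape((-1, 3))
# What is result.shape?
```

(18, 3)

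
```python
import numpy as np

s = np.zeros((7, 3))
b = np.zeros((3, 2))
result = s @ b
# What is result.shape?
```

(7, 2)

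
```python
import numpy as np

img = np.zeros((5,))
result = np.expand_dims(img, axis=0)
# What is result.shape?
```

(1, 5)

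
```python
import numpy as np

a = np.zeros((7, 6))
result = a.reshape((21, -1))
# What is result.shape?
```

(21, 2)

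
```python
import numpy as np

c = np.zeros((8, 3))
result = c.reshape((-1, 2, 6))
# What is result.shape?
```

(2, 2, 6)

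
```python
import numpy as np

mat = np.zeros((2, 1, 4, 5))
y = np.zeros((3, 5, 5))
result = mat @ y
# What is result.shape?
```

(2, 3, 4, 5)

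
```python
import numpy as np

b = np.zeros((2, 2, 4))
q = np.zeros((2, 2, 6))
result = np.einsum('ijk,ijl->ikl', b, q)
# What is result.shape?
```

(2, 4, 6)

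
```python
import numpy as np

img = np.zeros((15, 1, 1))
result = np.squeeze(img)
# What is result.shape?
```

(15,)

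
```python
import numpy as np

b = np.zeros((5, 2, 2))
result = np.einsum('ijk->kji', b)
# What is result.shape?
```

(2, 2, 5)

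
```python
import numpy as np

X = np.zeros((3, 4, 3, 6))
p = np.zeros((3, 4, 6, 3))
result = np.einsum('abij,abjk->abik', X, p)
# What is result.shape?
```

(3, 4, 3, 3)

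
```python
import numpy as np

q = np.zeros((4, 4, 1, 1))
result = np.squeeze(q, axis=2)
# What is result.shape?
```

(4, 4, 1)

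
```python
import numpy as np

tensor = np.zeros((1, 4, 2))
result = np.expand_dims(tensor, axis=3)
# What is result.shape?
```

(1, 4, 2, 1)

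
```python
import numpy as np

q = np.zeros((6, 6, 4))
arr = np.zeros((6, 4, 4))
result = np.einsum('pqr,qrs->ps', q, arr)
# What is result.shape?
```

(6, 4)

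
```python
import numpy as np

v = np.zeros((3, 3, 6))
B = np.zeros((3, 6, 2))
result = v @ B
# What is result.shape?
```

(3, 3, 2)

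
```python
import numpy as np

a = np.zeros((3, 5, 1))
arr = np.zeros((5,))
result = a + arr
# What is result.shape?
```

(3, 5, 5)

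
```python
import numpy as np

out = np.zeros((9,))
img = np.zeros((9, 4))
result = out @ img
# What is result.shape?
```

(4,)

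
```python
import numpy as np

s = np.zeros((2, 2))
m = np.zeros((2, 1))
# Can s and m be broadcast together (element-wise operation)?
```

Yes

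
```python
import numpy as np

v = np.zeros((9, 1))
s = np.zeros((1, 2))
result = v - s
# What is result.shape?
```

(9, 2)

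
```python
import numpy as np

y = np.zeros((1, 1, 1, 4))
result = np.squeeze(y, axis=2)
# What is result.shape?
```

(1, 1, 4)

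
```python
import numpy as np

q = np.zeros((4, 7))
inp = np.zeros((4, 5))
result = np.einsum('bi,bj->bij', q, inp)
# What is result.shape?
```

(4, 7, 5)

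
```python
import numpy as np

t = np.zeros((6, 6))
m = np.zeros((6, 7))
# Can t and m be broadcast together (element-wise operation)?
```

No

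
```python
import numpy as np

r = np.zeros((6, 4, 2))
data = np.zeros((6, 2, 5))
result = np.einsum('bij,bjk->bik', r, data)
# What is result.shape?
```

(6, 4, 5)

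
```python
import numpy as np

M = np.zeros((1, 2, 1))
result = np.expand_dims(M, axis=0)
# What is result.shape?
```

(1, 1, 2, 1)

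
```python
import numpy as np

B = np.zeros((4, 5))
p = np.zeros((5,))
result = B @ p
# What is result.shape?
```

(4,)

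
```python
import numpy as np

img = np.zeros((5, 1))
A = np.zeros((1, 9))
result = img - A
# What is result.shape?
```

(5, 9)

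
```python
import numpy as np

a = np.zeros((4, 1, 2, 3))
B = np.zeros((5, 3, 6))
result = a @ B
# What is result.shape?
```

(4, 5, 2, 6)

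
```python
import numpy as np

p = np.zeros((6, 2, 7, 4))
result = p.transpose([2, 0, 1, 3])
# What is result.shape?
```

(7, 6, 2, 4)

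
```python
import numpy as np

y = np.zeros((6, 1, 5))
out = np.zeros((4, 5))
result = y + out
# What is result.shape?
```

(6, 4, 5)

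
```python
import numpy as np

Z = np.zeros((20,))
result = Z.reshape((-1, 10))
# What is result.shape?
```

(2, 10)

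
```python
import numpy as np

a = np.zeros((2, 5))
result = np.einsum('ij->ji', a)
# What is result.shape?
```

(5, 2)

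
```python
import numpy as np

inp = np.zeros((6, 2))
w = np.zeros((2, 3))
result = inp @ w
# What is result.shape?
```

(6, 3)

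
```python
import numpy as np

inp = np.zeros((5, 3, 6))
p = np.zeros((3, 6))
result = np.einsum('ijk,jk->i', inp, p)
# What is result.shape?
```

(5,)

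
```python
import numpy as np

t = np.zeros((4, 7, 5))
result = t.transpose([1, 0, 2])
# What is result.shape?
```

(7, 4, 5)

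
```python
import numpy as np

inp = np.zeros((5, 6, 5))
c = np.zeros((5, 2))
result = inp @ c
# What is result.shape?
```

(5, 6, 2)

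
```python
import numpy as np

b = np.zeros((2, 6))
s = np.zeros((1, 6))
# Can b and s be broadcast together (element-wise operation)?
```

Yes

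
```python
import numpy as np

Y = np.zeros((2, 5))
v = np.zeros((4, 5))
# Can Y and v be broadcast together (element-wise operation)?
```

No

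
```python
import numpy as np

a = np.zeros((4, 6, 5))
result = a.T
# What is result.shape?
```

(5, 6, 4)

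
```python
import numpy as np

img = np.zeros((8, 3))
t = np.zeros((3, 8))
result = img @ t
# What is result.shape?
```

(8, 8)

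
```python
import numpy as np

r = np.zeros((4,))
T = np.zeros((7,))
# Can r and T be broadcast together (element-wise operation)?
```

No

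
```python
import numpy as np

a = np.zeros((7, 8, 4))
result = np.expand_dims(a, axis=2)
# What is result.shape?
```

(7, 8, 1, 4)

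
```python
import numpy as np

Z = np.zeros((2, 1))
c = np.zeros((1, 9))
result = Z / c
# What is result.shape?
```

(2, 9)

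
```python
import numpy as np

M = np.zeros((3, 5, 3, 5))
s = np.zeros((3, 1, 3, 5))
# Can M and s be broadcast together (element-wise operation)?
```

Yes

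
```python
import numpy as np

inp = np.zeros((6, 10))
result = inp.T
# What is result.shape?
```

(10, 6)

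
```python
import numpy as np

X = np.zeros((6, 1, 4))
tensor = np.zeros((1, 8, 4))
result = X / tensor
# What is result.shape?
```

(6, 8, 4)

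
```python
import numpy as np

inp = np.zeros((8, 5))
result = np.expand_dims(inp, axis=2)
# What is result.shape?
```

(8, 5, 1)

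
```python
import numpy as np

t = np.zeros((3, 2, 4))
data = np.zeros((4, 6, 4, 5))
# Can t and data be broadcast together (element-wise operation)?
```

No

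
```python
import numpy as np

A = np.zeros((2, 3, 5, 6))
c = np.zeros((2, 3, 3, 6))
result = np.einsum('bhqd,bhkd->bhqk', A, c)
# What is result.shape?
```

(2, 3, 5, 3)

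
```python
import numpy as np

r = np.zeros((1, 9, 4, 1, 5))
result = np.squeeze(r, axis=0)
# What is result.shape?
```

(9, 4, 1, 5)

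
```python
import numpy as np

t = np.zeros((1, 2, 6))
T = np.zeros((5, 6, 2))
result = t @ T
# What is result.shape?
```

(5, 2, 2)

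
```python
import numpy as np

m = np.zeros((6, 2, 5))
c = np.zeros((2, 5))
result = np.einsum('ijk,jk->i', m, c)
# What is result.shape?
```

(6,)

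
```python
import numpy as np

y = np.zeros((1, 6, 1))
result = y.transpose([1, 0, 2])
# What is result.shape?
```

(6, 1, 1)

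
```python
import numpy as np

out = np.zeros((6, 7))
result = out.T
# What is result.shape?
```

(7, 6)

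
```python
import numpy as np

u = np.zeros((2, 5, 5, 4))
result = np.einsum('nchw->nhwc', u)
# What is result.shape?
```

(2, 5, 4, 5)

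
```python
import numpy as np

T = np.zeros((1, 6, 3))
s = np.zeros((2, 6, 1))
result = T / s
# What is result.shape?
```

(2, 6, 3)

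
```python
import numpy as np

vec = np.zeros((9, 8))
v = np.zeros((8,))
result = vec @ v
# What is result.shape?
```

(9,)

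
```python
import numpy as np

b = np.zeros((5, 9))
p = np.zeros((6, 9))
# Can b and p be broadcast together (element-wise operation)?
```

No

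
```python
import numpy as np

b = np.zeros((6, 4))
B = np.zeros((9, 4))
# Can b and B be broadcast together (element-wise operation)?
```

No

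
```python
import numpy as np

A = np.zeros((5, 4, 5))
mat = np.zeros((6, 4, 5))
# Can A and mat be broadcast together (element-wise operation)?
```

No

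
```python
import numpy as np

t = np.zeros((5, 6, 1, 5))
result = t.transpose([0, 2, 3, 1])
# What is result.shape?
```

(5, 1, 5, 6)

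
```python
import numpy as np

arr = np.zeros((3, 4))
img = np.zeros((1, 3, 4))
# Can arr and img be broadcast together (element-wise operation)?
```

Yes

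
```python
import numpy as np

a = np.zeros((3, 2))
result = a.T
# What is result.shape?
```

(2, 3)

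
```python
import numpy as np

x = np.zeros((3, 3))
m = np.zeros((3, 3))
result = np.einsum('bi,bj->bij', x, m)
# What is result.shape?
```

(3, 3, 3)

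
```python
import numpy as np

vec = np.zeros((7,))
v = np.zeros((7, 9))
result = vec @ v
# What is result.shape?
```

(9,)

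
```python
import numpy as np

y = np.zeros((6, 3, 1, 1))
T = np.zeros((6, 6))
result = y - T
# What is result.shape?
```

(6, 3, 6, 6)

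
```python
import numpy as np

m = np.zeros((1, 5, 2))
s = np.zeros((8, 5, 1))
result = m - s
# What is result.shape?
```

(8, 5, 2)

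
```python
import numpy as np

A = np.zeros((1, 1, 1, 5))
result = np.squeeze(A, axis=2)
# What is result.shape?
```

(1, 1, 5)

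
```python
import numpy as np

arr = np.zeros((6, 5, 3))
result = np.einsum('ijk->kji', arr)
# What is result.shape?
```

(3, 5, 6)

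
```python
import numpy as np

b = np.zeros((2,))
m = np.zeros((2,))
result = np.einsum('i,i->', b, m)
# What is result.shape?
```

()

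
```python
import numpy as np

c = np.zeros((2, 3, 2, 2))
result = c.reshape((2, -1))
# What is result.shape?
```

(2, 12)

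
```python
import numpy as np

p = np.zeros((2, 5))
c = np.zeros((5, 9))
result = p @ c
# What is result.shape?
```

(2, 9)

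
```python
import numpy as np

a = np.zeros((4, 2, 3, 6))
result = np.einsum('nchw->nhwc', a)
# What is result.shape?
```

(4, 3, 6, 2)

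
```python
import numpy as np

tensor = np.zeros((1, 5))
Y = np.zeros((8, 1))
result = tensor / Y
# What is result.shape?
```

(8, 5)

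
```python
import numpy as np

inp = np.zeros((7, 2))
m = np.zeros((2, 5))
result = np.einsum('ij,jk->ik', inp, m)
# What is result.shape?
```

(7, 5)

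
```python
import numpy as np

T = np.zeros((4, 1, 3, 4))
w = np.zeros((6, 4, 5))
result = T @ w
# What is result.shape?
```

(4, 6, 3, 5)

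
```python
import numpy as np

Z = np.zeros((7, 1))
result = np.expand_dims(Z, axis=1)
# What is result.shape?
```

(7, 1, 1)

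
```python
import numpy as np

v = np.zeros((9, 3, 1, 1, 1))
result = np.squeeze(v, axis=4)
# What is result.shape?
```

(9, 3, 1, 1)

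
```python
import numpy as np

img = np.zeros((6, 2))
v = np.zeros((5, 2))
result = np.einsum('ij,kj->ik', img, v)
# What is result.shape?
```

(6, 5)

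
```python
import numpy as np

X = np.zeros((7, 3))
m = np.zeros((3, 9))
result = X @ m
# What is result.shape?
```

(7, 9)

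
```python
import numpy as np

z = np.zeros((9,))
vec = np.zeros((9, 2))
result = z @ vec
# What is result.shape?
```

(2,)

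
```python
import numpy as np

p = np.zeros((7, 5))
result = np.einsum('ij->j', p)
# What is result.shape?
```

(5,)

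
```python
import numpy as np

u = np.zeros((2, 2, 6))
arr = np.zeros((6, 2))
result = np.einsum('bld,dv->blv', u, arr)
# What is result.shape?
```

(2, 2, 2)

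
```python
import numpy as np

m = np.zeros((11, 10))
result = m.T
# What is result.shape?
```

(10, 11)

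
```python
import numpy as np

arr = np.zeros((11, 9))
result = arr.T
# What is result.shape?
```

(9, 11)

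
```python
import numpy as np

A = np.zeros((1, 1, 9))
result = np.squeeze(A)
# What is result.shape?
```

(9,)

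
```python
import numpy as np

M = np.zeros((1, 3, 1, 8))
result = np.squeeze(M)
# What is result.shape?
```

(3, 8)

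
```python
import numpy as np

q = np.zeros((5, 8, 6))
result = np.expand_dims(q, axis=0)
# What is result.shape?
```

(1, 5, 8, 6)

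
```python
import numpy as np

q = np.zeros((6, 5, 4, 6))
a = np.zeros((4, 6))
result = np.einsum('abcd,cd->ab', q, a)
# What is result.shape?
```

(6, 5)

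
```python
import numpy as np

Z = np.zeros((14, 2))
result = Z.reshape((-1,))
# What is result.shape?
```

(28,)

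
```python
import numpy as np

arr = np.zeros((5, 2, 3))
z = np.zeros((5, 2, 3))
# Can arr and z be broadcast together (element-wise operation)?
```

Yes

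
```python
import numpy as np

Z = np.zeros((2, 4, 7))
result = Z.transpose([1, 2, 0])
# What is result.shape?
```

(4, 7, 2)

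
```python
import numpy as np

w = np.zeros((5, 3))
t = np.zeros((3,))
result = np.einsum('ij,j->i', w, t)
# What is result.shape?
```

(5,)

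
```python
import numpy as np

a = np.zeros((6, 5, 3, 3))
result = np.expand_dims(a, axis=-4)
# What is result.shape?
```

(6, 1, 5, 3, 3)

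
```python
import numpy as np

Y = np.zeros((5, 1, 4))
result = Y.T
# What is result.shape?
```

(4, 1, 5)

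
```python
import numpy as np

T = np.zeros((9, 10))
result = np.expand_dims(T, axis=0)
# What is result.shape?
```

(1, 9, 10)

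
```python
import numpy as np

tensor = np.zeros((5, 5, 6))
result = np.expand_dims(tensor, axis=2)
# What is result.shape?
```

(5, 5, 1, 6)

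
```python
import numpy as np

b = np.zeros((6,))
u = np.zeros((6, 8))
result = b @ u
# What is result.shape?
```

(8,)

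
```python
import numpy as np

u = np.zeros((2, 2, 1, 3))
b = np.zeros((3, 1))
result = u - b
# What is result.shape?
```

(2, 2, 3, 3)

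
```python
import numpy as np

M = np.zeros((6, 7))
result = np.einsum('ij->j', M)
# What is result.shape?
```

(7,)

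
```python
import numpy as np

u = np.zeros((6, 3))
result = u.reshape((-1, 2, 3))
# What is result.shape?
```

(3, 2, 3)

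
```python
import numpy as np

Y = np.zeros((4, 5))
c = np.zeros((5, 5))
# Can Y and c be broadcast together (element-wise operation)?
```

No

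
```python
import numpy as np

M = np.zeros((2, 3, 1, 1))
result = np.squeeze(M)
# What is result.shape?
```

(2, 3)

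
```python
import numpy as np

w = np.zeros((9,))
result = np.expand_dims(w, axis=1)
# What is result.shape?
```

(9, 1)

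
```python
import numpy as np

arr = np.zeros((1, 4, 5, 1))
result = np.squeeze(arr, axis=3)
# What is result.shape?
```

(1, 4, 5)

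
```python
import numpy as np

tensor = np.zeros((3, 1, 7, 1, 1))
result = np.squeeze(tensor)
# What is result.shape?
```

(3, 7)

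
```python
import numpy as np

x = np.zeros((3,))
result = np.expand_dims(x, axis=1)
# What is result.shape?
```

(3, 1)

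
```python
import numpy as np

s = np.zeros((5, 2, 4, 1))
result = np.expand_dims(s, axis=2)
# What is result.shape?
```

(5, 2, 1, 4, 1)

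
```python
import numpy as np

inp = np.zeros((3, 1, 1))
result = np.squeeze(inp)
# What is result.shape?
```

(3,)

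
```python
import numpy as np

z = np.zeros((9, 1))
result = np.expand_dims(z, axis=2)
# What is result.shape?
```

(9, 1, 1)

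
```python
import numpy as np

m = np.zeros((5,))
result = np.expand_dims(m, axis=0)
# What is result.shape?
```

(1, 5)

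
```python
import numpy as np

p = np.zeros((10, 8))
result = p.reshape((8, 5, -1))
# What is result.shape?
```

(8, 5, 2)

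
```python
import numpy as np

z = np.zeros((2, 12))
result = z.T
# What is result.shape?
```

(12, 2)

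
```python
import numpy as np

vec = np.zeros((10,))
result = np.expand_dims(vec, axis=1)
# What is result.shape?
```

(10, 1)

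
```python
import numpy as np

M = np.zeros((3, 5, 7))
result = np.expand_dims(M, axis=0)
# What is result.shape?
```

(1, 3, 5, 7)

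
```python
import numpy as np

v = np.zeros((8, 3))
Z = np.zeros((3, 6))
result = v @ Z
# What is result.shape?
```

(8, 6)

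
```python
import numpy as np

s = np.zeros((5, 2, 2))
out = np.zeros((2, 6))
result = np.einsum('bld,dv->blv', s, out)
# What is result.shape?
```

(5, 2, 6)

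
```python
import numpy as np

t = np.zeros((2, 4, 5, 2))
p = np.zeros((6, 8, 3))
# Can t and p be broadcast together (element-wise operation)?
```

No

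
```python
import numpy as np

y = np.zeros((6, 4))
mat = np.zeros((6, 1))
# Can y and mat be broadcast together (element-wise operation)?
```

Yes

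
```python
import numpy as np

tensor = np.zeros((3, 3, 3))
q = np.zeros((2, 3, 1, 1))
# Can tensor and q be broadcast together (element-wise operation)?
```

Yes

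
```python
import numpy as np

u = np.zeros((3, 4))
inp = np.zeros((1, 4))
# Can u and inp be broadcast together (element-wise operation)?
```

Yes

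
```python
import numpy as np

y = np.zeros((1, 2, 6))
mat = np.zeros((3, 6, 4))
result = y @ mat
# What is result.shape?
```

(3, 2, 4)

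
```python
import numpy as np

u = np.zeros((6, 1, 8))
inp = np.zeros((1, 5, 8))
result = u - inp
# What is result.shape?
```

(6, 5, 8)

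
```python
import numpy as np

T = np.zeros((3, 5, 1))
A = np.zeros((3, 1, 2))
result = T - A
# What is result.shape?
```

(3, 5, 2)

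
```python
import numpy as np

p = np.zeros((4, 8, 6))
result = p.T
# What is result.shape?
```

(6, 8, 4)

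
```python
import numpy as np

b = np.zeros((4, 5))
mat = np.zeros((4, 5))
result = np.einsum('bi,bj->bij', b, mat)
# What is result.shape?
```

(4, 5, 5)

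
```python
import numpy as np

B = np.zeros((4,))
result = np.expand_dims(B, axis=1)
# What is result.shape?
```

(4, 1)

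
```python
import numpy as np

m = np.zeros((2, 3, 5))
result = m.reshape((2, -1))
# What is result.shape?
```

(2, 15)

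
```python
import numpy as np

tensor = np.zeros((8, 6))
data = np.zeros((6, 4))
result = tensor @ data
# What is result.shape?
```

(8, 4)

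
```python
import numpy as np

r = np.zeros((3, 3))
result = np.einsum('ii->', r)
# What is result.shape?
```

()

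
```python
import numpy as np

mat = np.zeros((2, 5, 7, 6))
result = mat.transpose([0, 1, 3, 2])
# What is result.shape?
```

(2, 5, 6, 7)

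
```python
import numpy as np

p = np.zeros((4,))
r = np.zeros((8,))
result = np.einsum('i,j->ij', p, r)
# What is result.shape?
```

(4, 8)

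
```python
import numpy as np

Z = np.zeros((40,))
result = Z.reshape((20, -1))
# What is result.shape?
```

(20, 2)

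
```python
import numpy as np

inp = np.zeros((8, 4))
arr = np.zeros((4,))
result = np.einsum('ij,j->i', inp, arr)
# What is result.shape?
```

(8,)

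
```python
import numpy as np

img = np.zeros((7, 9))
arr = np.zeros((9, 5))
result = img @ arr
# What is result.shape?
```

(7, 5)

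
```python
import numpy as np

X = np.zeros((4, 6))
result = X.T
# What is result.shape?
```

(6, 4)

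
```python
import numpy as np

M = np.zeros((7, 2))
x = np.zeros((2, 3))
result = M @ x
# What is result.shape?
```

(7, 3)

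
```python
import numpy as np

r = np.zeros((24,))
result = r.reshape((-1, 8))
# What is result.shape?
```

(3, 8)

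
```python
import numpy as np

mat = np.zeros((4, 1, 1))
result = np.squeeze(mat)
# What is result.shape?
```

(4,)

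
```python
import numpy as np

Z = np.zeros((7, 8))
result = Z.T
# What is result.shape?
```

(8, 7)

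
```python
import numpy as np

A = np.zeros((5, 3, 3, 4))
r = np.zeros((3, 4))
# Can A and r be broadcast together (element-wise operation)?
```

Yes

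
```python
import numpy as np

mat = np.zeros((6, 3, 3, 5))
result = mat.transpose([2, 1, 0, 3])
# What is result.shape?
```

(3, 3, 6, 5)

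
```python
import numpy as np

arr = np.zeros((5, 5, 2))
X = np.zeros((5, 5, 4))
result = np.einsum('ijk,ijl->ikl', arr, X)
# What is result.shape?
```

(5, 2, 4)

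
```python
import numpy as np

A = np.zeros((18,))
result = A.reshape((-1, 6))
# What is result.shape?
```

(3, 6)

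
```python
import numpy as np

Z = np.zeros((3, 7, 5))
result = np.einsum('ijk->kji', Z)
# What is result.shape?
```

(5, 7, 3)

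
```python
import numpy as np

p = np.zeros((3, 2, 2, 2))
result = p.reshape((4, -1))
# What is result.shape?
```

(4, 6)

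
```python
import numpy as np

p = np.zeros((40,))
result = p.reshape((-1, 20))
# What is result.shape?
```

(2, 20)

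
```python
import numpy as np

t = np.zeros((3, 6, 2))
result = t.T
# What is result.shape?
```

(2, 6, 3)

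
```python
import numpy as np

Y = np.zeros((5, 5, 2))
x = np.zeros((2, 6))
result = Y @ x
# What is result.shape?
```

(5, 5, 6)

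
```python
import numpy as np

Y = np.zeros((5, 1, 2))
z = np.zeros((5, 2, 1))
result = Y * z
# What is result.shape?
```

(5, 2, 2)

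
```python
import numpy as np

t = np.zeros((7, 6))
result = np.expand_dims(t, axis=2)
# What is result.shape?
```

(7, 6, 1)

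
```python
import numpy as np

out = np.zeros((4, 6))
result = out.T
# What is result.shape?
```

(6, 4)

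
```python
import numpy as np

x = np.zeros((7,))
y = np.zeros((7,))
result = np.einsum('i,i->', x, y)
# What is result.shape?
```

()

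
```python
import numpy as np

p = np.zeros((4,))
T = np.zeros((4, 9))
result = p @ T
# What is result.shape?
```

(9,)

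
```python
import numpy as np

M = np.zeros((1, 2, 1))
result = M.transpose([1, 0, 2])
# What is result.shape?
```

(2, 1, 1)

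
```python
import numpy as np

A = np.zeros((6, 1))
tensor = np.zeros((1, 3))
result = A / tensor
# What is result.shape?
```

(6, 3)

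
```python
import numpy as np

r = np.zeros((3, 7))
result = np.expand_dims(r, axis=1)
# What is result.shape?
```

(3, 1, 7)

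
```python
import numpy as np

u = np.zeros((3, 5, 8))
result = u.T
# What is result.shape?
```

(8, 5, 3)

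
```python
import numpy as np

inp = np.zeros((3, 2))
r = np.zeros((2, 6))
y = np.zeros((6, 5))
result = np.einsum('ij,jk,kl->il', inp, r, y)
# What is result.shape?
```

(3, 5)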